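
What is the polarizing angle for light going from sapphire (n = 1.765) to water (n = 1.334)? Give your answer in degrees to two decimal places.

θ_B ≈ 37.08°

At Brewster's angle the reflected and refracted rays are perpendicular, which with Snell's law gives tan θ_B = n₂/n₁.
Brewster's condition: tan θ_B = n₂/n₁ = 1.334/1.765 = 0.7558. Taking the arctangent, θ_B = 37.08°.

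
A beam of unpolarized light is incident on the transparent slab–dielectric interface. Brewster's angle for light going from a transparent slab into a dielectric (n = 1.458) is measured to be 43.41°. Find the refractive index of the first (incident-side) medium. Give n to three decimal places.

Brewster's law: tan θ_B = n₂/n₁ (light incident in a transparent slab, refracted into a dielectric).
n₁ = n₂ / tan θ_B = 1.458 / tan 43.41° = 1.541.

n ≈ 1.541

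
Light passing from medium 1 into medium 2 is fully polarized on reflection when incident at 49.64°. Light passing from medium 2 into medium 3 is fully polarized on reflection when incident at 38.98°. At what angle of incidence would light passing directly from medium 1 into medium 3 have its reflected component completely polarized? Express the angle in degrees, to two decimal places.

θ_B ≈ 43.60°

n₂/n₁ = tan 49.64° = 1.1767 and n₃/n₂ = tan 38.98° = 0.8092.
So n₃/n₁ = (n₂/n₁)(n₃/n₂) = 1.1767 × 0.8092 = 0.9522.
θ_B(1→3) = arctan(0.9522) = 43.60°.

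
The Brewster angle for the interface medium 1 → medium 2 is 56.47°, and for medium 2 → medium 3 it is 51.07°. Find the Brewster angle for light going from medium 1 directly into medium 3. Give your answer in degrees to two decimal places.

θ_B ≈ 61.84°

tan θ_B(1→2) = n₂/n₁ = tan 56.47° = 1.5091.
tan θ_B(2→3) = n₃/n₂ = tan 51.07° = 1.2380.
So n₃/n₁ = (n₂/n₁)(n₃/n₂) = 1.5091 × 1.2380 = 1.8683.
θ_B(1→3) = arctan(1.8683) = 61.84°.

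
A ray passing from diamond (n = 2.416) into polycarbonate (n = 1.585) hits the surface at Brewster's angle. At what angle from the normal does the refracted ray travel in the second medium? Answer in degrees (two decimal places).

θ_t ≈ 56.73°

θ_B = arctan(n₂/n₁) = arctan(1.585/2.416) = 33.27°.
The refracted ray is perpendicular to the reflected ray, so θ_t = 90° − θ_B = 56.73°.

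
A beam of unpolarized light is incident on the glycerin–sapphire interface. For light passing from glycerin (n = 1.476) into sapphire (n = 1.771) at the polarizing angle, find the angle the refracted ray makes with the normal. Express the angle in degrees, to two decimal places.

θ_t ≈ 39.81°

First find Brewster's angle: tan θ_B = 1.771/1.476 = 1.1999, giving θ_B = 50.19°.
At Brewster's angle the reflected and refracted rays are perpendicular, so θ_t = 90° − θ_B = 90° − 50.19° = 39.81°.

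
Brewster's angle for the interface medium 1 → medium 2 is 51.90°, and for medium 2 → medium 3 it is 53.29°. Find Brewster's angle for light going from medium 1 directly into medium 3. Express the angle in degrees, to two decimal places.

θ_B ≈ 59.69°

tan θ_B(1→2) = n₂/n₁ = tan 51.90° = 1.2753.
tan θ_B(2→3) = n₃/n₂ = tan 53.29° = 1.3411.
n₃/n₁ = 1.7104. Then tan θ_B(1→3) = n₃/n₁, so θ_B(1→3) = arctan(1.7104) = 59.69°.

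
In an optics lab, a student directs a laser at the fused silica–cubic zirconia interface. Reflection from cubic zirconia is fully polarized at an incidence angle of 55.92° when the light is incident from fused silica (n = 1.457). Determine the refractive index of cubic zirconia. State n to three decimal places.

n ≈ 2.154

Full polarization of the reflected beam means tan θ_B = n₂/n₁, where n₁ is the incident medium (fused silica).
n₂ = n₁ tan θ_B = 1.457 × tan 55.92° = 2.154.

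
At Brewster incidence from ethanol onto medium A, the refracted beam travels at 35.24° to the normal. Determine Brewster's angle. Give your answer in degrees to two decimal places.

Since the reflected and refracted rays are at right angles at the polarizing angle, θ_B + θ_t = 90°.
θ_B = 90° − 35.24° = 54.76°.

θ_B ≈ 54.76°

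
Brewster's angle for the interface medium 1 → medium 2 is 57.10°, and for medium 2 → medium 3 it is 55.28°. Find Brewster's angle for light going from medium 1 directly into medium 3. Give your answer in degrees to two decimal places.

θ_B ≈ 65.85°

Each Brewster angle gives a ratio: n₂/n₁ = tan 57.10° = 1.5458, n₃/n₂ = tan 55.28° = 1.4431.
So n₃/n₁ = (n₂/n₁)(n₃/n₂) = 1.5458 × 1.4431 = 2.2307.
θ_B(1→3) = arctan(2.2307) = 65.85°.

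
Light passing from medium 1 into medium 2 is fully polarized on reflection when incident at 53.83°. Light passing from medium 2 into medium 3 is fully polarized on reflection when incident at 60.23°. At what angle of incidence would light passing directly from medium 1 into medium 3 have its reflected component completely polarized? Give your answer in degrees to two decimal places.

Each Brewster angle gives a ratio: n₂/n₁ = tan 53.83° = 1.3678, n₃/n₂ = tan 60.23° = 1.7482.
Multiplying, n₃/n₁ = 1.3678 × 1.7482 = 2.3913, and θ_B(1→3) = arctan 2.3913 = 67.31°.

θ_B ≈ 67.31°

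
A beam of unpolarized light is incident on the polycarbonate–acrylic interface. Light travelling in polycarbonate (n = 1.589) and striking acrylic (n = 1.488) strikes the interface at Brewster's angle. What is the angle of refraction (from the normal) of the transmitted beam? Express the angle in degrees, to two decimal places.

First find Brewster's angle: tan θ_B = 1.488/1.589 = 0.9364, giving θ_B = 43.12°.
Since θ_B + θ_t = 90° at Brewster incidence, θ_t = 90° − 43.12° = 46.88°.

θ_t ≈ 46.88°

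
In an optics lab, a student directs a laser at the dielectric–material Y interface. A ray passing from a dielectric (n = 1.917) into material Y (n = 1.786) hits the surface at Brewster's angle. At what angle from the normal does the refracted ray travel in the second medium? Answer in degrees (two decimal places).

tan θ_B = n₂/n₁ = 1.786/1.917 = 0.9317, so θ_B = 42.97°.
The refracted ray is perpendicular to the reflected ray, so θ_t = 90° − θ_B = 47.03°.

θ_t ≈ 47.03°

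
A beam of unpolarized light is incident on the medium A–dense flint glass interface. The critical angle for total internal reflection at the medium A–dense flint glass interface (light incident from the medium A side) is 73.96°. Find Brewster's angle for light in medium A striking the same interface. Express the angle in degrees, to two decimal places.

θ_B ≈ 43.86°

n₂/n₁ = sin θ_c = sin 73.96° = 0.9611.
tan θ_B equals the same ratio, so θ_B = arctan(0.9611) = 43.86°.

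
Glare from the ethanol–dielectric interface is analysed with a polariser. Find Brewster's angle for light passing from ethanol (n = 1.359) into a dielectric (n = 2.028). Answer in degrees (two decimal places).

θ_B ≈ 56.17°

tan θ_B = n₂/n₁ = 2.028/1.359 = 1.4923. Taking the arctangent, θ_B = 56.17°.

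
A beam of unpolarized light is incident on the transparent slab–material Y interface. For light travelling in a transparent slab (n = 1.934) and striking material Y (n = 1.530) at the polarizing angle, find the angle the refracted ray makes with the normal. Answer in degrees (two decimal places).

θ_t ≈ 51.65°

tan θ_B = n₂/n₁ = 1.530/1.934 = 0.7911, so θ_B = 38.35°.
The refracted ray is perpendicular to the reflected ray, so θ_t = 90° − θ_B = 51.65°.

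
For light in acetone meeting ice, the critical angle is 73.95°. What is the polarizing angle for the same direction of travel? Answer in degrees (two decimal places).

θ_B ≈ 43.86°

sin θ_c = n₂/n₁, so n₂/n₁ = sin 73.95° = 0.9610.
Brewster: tan θ_B = n₂/n₁ = 0.9610.
θ_B = arctan(0.9610) = 43.86°.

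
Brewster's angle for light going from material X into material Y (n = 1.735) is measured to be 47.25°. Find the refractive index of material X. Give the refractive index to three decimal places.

n ≈ 1.604

Brewster's law: tan θ_B = n₂/n₁ (light incident in material X, refracted into material Y).
n₁ = n₂ / tan θ_B = 1.735 / tan 47.25° = 1.604.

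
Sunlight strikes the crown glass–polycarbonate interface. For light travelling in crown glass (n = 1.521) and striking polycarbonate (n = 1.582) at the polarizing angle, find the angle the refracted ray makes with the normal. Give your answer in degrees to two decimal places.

θ_t ≈ 43.87°

tan θ_B = n₂/n₁ = 1.582/1.521 = 1.0401, so θ_B = 46.13°.
The refracted ray is perpendicular to the reflected ray, so θ_t = 90° − θ_B = 43.87°.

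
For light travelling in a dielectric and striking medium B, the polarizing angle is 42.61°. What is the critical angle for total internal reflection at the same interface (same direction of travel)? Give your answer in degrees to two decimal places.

From Brewster, n₂/n₁ = tan θ_B = tan 42.61° = 0.9199.
Then sin θ_c = n₂/n₁ = 0.9199, so θ_c = arcsin 0.9199 = 66.91°.

θ_c ≈ 66.91°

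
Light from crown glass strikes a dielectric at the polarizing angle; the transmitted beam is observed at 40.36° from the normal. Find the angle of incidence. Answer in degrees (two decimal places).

θ_B ≈ 49.64°

At Brewster's angle the reflected and refracted rays are perpendicular, so θ_B + θ_t = 90°.
So θ_B = 90° − θ_t = 90° − 40.36° = 49.64°.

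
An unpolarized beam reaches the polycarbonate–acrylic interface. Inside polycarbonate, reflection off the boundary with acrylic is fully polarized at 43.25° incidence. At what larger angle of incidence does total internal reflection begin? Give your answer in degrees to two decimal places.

θ_c ≈ 70.17°

From Brewster, n₂/n₁ = tan θ_B = tan 43.25° = 0.9407.
Then sin θ_c = n₂/n₁ = 0.9407, so θ_c = arcsin 0.9407 = 70.17°.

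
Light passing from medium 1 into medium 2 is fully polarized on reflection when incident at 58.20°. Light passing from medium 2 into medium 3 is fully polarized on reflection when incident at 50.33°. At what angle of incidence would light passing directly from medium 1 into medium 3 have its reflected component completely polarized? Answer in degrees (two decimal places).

θ_B ≈ 62.79°

n₂/n₁ = tan 58.20° = 1.6128 and n₃/n₂ = tan 50.33° = 1.2058.
So n₃/n₁ = (n₂/n₁)(n₃/n₂) = 1.6128 × 1.2058 = 1.9447.
θ_B(1→3) = arctan(1.9447) = 62.79°.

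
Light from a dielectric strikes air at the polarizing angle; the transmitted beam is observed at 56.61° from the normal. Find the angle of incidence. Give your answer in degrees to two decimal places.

At Brewster's angle the reflected and refracted rays are perpendicular, so θ_B + θ_t = 90°.
So θ_B = 90° − θ_t = 90° − 56.61° = 33.39°.

θ_B ≈ 33.39°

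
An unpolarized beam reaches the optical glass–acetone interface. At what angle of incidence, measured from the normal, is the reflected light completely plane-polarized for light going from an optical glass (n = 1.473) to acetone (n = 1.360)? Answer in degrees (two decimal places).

θ_B ≈ 42.72°

The reflected p-component vanishes when tan θ_B = n₂/n₁.
tan θ_B = n₂/n₁ = 1.360/1.473 = 0.9233. Taking the arctangent, θ_B = 42.72°.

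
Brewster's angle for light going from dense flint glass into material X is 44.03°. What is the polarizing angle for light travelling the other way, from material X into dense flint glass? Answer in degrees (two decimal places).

The two Brewster angles are complementary: θ_B' = 90° − θ_B = 90° − 44.03° = 45.97°.

θ_B' ≈ 45.97°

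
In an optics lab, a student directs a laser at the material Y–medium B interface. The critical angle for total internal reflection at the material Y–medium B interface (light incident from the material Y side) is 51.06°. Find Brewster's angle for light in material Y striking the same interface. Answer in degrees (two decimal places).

θ_B ≈ 37.88°

sin θ_c = n₂/n₁, so n₂/n₁ = sin 51.06° = 0.7778.
Brewster: tan θ_B = n₂/n₁ = 0.7778.
θ_B = arctan(0.7778) = 37.88°.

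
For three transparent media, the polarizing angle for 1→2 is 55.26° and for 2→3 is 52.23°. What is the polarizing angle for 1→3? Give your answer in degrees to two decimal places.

θ_B ≈ 61.75°

Each Brewster angle gives a ratio: n₂/n₁ = tan 55.26° = 1.4420, n₃/n₂ = tan 52.23° = 1.2906.
n₃/n₁ = 1.8611. Then tan θ_B(1→3) = n₃/n₁, so θ_B(1→3) = arctan(1.8611) = 61.75°.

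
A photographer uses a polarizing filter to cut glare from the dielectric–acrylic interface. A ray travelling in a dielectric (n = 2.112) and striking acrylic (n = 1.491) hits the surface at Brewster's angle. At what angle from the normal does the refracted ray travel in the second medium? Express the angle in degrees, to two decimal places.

First find Brewster's angle: tan θ_B = 1.491/2.112 = 0.7060, giving θ_B = 35.22°.
The refracted ray is perpendicular to the reflected ray, so θ_t = 90° − θ_B = 54.78°.

θ_t ≈ 54.78°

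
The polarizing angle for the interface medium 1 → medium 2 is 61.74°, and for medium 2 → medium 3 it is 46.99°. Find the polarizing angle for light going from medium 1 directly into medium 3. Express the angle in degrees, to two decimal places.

θ_B ≈ 63.37°

n₂/n₁ = tan 61.74° = 1.8603 and n₃/n₂ = tan 46.99° = 1.0720.
Multiplying, n₃/n₁ = 1.8603 × 1.0720 = 1.9942, and θ_B(1→3) = arctan 1.9942 = 63.37°.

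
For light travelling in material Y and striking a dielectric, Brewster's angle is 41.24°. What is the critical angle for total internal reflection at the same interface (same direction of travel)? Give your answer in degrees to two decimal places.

θ_c ≈ 61.24°

tan θ_B = n₂/n₁ = tan 41.24° = 0.8767.
Total internal reflection: sin θ_c = n₂/n₁ = 0.8767.
θ_c = arcsin(0.8767) = 61.24°.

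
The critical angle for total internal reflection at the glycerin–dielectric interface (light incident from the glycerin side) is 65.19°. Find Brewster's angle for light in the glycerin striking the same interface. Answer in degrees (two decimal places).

sin θ_c = n₂/n₁, so n₂/n₁ = sin 65.19° = 0.9077.
Brewster: tan θ_B = n₂/n₁ = 0.9077.
θ_B = arctan(0.9077) = 42.23°.

θ_B ≈ 42.23°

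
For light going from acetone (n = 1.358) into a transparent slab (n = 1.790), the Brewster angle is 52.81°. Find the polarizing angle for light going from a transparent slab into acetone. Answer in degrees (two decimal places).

The two Brewster angles are complementary: θ_B' = 90° − θ_B = 90° − 52.81° = 37.19°.

θ_B' ≈ 37.19°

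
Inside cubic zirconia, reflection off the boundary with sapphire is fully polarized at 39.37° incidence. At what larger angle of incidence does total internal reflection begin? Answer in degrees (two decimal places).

θ_c ≈ 55.14°

From Brewster, n₂/n₁ = tan θ_B = tan 39.37° = 0.8205.
Then sin θ_c = n₂/n₁ = 0.8205, so θ_c = arcsin 0.8205 = 55.14°.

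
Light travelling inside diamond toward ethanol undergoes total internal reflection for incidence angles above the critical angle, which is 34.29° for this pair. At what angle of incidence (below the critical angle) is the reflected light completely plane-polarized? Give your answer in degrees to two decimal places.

sin θ_c = n₂/n₁, so n₂/n₁ = sin 34.29° = 0.5634.
Brewster: tan θ_B = n₂/n₁ = 0.5634.
θ_B = arctan(0.5634) = 29.40°.

θ_B ≈ 29.40°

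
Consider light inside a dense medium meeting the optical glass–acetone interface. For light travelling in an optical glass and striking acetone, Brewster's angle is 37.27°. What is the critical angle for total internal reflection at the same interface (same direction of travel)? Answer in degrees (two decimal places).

tan θ_B = n₂/n₁ = tan 37.27° = 0.7610.
Total internal reflection: sin θ_c = n₂/n₁ = 0.7610.
θ_c = arcsin(0.7610) = 49.55°.

θ_c ≈ 49.55°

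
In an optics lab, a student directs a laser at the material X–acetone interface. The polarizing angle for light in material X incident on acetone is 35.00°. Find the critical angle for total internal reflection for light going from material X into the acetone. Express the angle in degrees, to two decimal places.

θ_c ≈ 44.44°

From Brewster, n₂/n₁ = tan θ_B = tan 35.00° = 0.7002.
Then sin θ_c = n₂/n₁ = 0.7002, so θ_c = arcsin 0.7002 = 44.44°.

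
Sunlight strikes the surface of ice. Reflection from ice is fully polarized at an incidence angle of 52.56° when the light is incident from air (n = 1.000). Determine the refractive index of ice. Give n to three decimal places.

n ≈ 1.306

At the polarizing angle, tan θ_B = n₂/n₁ with n₁ on the incident side (air) and n₂ on the transmitted side (ice).
n₂ = n₁ tan θ_B = 1.000 × tan 52.56° = 1.306.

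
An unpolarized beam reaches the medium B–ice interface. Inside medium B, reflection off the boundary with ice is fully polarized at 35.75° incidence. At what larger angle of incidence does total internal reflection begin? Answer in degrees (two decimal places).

θ_c ≈ 46.05°

n₂/n₁ = tan 35.75° = 0.7199; the critical angle satisfies sin θ_c = n₂/n₁.
θ_c = arcsin(0.7199) = 46.05°.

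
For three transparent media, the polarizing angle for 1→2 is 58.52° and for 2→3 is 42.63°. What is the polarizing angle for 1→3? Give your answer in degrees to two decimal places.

θ_B ≈ 56.37°

tan θ_B(1→2) = n₂/n₁ = tan 58.52° = 1.6331.
tan θ_B(2→3) = n₃/n₂ = tan 42.63° = 0.9205.
So n₃/n₁ = (n₂/n₁)(n₃/n₂) = 1.6331 × 0.9205 = 1.5033.
θ_B(1→3) = arctan(1.5033) = 56.37°.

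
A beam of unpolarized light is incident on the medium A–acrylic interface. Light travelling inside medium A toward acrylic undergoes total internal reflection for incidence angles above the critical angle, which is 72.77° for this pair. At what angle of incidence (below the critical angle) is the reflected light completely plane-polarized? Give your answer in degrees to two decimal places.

sin θ_c = n₂/n₁, so n₂/n₁ = sin 72.77° = 0.9551.
Brewster: tan θ_B = n₂/n₁ = 0.9551.
θ_B = arctan(0.9551) = 43.69°.

θ_B ≈ 43.69°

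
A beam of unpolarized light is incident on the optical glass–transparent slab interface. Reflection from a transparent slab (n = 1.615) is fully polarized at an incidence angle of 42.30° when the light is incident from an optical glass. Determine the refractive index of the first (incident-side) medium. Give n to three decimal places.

Brewster's law: tan θ_B = n₂/n₁ (light incident in an optical glass, refracted into a transparent slab).
n₁ = n₂ / tan θ_B = 1.615 / tan 42.30° = 1.775.

n ≈ 1.775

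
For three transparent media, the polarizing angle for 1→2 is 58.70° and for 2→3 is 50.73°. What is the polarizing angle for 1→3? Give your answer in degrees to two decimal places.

θ_B ≈ 63.57°

Each Brewster angle gives a ratio: n₂/n₁ = tan 58.70° = 1.6447, n₃/n₂ = tan 50.73° = 1.2231.
n₃/n₁ = 2.0116. Then tan θ_B(1→3) = n₃/n₁, so θ_B(1→3) = arctan(2.0116) = 63.57°.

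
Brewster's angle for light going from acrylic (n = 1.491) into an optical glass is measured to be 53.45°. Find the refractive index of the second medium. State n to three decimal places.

n ≈ 2.011

At Brewster's angle, tan θ_B = n₂/n₁ with n₁ on the incident side (acrylic) and n₂ on the transmitted side (an optical glass).
n₂ = n₁ tan θ_B = 1.491 × tan 53.45° = 2.011.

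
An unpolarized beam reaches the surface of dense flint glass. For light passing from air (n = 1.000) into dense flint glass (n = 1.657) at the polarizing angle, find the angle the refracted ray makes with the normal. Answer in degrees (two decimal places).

θ_t ≈ 31.11°

First find Brewster's angle: tan θ_B = 1.657/1.000 = 1.6570, giving θ_B = 58.89°.
At Brewster's angle the reflected and refracted rays are perpendicular, so θ_t = 90° − θ_B = 90° − 58.89° = 31.11°.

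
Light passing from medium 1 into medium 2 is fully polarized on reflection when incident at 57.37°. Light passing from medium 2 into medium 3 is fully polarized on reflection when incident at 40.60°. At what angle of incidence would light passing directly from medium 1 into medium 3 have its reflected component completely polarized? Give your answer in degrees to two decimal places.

θ_B ≈ 53.24°

n₂/n₁ = tan 57.37° = 1.5619 and n₃/n₂ = tan 40.60° = 0.8571.
Multiplying, n₃/n₁ = 1.5619 × 0.8571 = 1.3387, and θ_B(1→3) = arctan 1.3387 = 53.24°.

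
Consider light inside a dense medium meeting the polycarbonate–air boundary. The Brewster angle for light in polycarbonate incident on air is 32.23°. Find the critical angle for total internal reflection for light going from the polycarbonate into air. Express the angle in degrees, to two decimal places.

From Brewster, n₂/n₁ = tan θ_B = tan 32.23° = 0.6305.
Then sin θ_c = n₂/n₁ = 0.6305, so θ_c = arcsin 0.6305 = 39.08°.

θ_c ≈ 39.08°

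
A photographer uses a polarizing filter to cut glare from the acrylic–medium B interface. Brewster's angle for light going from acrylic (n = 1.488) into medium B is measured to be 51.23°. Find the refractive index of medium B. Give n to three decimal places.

n ≈ 1.853

At Brewster's angle, tan θ_B = n₂/n₁ with n₁ on the incident side (acrylic) and n₂ on the transmitted side (medium B).
n₂ = n₁ tan θ_B = 1.488 × tan 51.23° = 1.853.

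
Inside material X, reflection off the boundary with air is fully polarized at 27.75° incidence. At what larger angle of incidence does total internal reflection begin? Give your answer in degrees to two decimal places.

tan θ_B = n₂/n₁ = tan 27.75° = 0.5261.
Total internal reflection: sin θ_c = n₂/n₁ = 0.5261.
θ_c = arcsin(0.5261) = 31.74°.

θ_c ≈ 31.74°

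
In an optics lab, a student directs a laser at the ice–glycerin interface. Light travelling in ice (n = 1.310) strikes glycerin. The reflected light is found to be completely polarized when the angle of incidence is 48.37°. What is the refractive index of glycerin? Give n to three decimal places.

n ≈ 1.474

Brewster's law: tan θ_B = n₂/n₁ (light incident in ice, refracted into glycerin).
n₂ = n₁ tan θ_B = 1.310 × tan 48.37° = 1.474.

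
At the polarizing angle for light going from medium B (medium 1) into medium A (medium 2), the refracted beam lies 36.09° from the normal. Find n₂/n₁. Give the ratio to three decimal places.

At Brewster incidence θ_B = 90° − θ_t = 90° − 36.09° = 53.91°.
tan θ_B = n₂/n₁, so n₂/n₁ = tan 53.91° = 1.372.

n₂/n₁ ≈ 1.372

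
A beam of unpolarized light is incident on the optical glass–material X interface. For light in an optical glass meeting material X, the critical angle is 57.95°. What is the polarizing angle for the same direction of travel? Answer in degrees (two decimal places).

θ_B ≈ 40.28°

n₂/n₁ = sin θ_c = sin 57.95° = 0.8476.
tan θ_B equals the same ratio, so θ_B = arctan(0.8476) = 40.28°.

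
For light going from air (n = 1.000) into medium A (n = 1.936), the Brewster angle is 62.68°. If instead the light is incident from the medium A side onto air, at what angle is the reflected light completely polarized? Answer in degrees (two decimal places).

θ_B' ≈ 27.32°

Reversing the direction swaps n₁ and n₂, so tan θ_B' = 1/tan θ_B and θ_B' = 90° − θ_B.
Hence θ_B' = 90° − 62.68° = 27.32°.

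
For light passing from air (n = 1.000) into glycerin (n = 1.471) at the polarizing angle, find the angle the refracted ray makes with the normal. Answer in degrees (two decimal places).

θ_t ≈ 34.21°

θ_B = arctan(n₂/n₁) = arctan(1.471/1.000) = 55.79°.
The refracted ray is perpendicular to the reflected ray, so θ_t = 90° − θ_B = 34.21°.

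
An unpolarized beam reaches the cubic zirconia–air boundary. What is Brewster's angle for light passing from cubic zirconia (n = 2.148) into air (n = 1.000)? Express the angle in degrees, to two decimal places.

θ_B ≈ 24.96°

Brewster's condition: tan θ_B = n₂/n₁ = 1.000/2.148 = 0.4655.
θ_B = arctan(0.4655) = 24.96°.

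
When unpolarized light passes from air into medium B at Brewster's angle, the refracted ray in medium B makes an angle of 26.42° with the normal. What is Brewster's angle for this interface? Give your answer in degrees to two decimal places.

θ_B ≈ 63.58°

Since the reflected and refracted rays are at right angles at the polarizing angle, θ_B + θ_t = 90°.
θ_B = 90° − 26.42° = 63.58°.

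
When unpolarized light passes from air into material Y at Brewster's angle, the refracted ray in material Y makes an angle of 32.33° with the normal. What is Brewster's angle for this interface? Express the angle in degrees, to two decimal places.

At Brewster's angle the reflected and refracted rays are perpendicular, so θ_B + θ_t = 90°.
So θ_B = 90° − θ_t = 90° − 32.33° = 57.67°.

θ_B ≈ 57.67°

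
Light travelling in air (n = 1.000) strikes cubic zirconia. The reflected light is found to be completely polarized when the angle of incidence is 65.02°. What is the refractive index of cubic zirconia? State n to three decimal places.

n ≈ 2.146

Full polarization of the reflected beam means tan θ_B = n₂/n₁, where n₁ is the incident medium (air).
n₂ = n₁ tan θ_B = 1.000 × tan 65.02° = 2.146.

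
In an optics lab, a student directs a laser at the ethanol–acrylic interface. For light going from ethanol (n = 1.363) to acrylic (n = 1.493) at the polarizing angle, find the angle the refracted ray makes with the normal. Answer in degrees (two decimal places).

tan θ_B = n₂/n₁ = 1.493/1.363 = 1.0954, so θ_B = 47.61°.
The refracted ray is perpendicular to the reflected ray, so θ_t = 90° − θ_B = 42.39°.

θ_t ≈ 42.39°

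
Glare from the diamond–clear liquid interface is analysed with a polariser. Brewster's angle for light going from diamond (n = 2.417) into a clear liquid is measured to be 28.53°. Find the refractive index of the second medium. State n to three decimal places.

At Brewster's angle, tan θ_B = n₂/n₁ with n₁ on the incident side (diamond) and n₂ on the transmitted side (a clear liquid).
n₂ = n₁ tan θ_B = 2.417 × tan 28.53° = 1.314.

n ≈ 1.314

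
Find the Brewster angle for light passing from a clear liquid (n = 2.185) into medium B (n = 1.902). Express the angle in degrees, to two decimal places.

θ_B ≈ 41.04°

Brewster's condition: tan θ_B = n₂/n₁ = 1.902/2.185 = 0.8705. Taking the arctangent, θ_B = 41.04°.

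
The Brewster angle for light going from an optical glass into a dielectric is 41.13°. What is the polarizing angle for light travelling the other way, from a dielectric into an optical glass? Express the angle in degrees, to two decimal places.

θ_B' ≈ 48.87°

The two Brewster angles are complementary: θ_B' = 90° − θ_B = 90° − 41.13° = 48.87°.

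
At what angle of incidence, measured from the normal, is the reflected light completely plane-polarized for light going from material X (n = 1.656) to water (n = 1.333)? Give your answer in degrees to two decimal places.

tan θ_B = n₂/n₁ = 1.333/1.656 = 0.8050.
So θ_B = arctan 0.8050 = 38.83°.

θ_B ≈ 38.83°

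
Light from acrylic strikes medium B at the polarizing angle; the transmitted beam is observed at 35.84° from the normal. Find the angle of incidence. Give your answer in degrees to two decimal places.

Brewster's condition makes the reflected and refracted beams perpendicular: θ_B + θ_t = 90°.
So θ_B = 90° − θ_t = 90° − 35.84° = 54.16°.

θ_B ≈ 54.16°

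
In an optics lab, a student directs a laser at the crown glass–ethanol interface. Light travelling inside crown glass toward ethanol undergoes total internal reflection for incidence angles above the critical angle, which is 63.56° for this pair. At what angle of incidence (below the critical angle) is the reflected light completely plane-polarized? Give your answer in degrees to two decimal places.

n₂/n₁ = sin θ_c = sin 63.56° = 0.8954.
tan θ_B equals the same ratio, so θ_B = arctan(0.8954) = 41.84°.

θ_B ≈ 41.84°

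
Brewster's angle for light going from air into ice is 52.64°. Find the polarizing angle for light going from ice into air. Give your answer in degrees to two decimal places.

θ_B' ≈ 37.36°

Reversing the direction swaps n₁ and n₂, so tan θ_B' = 1/tan θ_B and θ_B' = 90° − θ_B.
Hence θ_B' = 90° − 52.64° = 37.36°.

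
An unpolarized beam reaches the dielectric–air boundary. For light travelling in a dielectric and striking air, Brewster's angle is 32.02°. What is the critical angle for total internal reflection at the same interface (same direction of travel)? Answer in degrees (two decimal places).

n₂/n₁ = tan 32.02° = 0.6254; the critical angle satisfies sin θ_c = n₂/n₁.
θ_c = arcsin(0.6254) = 38.71°.

θ_c ≈ 38.71°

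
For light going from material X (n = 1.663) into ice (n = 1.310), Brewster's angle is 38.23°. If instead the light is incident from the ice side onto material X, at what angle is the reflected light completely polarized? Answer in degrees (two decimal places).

θ_B' ≈ 51.77°

Reversing the direction swaps n₁ and n₂, so tan θ_B' = 1/tan θ_B and θ_B' = 90° − θ_B.
Hence θ_B' = 90° − 38.23° = 51.77°.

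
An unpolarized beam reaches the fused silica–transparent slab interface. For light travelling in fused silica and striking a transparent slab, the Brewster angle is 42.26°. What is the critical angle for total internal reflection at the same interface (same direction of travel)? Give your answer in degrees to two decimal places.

θ_c ≈ 65.32°

n₂/n₁ = tan 42.26° = 0.9087; the critical angle satisfies sin θ_c = n₂/n₁.
θ_c = arcsin(0.9087) = 65.32°.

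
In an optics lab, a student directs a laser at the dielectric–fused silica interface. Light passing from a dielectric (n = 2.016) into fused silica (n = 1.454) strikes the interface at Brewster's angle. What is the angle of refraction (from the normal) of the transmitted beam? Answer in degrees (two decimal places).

θ_t ≈ 54.20°

θ_B = arctan(n₂/n₁) = arctan(1.454/2.016) = 35.80°.
At Brewster's angle the reflected and refracted rays are perpendicular, so θ_t = 90° − θ_B = 90° − 35.80° = 54.20°.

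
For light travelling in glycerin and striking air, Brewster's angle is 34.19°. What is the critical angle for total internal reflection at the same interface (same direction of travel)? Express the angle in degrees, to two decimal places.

n₂/n₁ = tan 34.19° = 0.6793; the critical angle satisfies sin θ_c = n₂/n₁.
θ_c = arcsin(0.6793) = 42.79°.

θ_c ≈ 42.79°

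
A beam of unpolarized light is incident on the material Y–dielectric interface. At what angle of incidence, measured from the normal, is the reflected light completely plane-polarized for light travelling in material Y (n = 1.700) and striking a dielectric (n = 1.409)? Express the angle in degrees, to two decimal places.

θ_B ≈ 39.65°

The reflected p-component vanishes when tan θ_B = n₂/n₁.
Here n₂/n₁ = 1.409/1.700 = 0.8288, and Brewster's law gives tan θ_B = n₂/n₁.
So θ_B = arctan 0.8288 = 39.65°.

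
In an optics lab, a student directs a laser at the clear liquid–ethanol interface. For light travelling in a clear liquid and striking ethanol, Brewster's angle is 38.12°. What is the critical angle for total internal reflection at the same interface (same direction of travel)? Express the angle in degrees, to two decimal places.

θ_c ≈ 51.69°

From Brewster, n₂/n₁ = tan θ_B = tan 38.12° = 0.7847.
Then sin θ_c = n₂/n₁ = 0.7847, so θ_c = arcsin 0.7847 = 51.69°.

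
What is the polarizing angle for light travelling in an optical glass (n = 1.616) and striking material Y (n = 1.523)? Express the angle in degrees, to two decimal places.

Here n₂/n₁ = 1.523/1.616 = 0.9425, and Brewster's law gives tan θ_B = n₂/n₁.
θ_B = arctan(0.9425) = 43.30°.

θ_B ≈ 43.30°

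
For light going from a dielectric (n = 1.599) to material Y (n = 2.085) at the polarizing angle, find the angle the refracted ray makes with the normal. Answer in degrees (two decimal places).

First find Brewster's angle: tan θ_B = 2.085/1.599 = 1.3039, giving θ_B = 52.52°.
The refracted ray is perpendicular to the reflected ray, so θ_t = 90° − θ_B = 37.48°.

θ_t ≈ 37.48°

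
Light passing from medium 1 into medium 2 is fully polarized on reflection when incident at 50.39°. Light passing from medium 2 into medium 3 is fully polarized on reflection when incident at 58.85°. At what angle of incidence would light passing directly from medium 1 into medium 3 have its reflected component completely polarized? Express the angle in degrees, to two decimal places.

n₂/n₁ = tan 50.39° = 1.2084 and n₃/n₂ = tan 58.85° = 1.6545.
So n₃/n₁ = (n₂/n₁)(n₃/n₂) = 1.2084 × 1.6545 = 1.9992.
θ_B(1→3) = arctan(1.9992) = 63.43°.

θ_B ≈ 63.43°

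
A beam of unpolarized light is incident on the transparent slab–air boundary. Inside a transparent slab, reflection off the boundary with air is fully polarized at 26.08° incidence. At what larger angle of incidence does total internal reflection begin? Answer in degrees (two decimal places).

θ_c ≈ 29.31°

n₂/n₁ = tan 26.08° = 0.4895; the critical angle satisfies sin θ_c = n₂/n₁.
θ_c = arcsin(0.4895) = 29.31°.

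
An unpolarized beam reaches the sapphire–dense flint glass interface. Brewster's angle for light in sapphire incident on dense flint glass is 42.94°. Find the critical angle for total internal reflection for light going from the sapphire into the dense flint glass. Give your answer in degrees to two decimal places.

θ_c ≈ 68.52°

From Brewster, n₂/n₁ = tan θ_B = tan 42.94° = 0.9306.
Then sin θ_c = n₂/n₁ = 0.9306, so θ_c = arcsin 0.9306 = 68.52°.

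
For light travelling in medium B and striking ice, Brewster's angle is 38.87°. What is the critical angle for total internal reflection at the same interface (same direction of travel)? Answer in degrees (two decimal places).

θ_c ≈ 53.71°

tan θ_B = n₂/n₁ = tan 38.87° = 0.8060.
Total internal reflection: sin θ_c = n₂/n₁ = 0.8060.
θ_c = arcsin(0.8060) = 53.71°.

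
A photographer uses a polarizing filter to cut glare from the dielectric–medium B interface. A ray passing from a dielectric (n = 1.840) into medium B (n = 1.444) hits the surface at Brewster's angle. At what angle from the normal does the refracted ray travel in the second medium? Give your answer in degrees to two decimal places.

θ_t ≈ 51.88°

First find Brewster's angle: tan θ_B = 1.444/1.840 = 0.7848, giving θ_B = 38.12°.
At Brewster's angle the reflected and refracted rays are perpendicular, so θ_t = 90° − θ_B = 90° − 38.12° = 51.88°.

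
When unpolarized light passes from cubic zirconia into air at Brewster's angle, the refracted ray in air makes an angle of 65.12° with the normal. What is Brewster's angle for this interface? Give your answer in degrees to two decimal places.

Brewster's condition makes the reflected and refracted beams perpendicular: θ_B + θ_t = 90°.
So θ_B = 90° − θ_t = 90° − 65.12° = 24.88°.

θ_B ≈ 24.88°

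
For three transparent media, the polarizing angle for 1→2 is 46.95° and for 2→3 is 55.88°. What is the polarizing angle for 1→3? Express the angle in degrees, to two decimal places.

θ_B ≈ 57.67°

Each Brewster angle gives a ratio: n₂/n₁ = tan 46.95° = 1.0705, n₃/n₂ = tan 55.88° = 1.4759.
n₃/n₁ = 1.5799. Then tan θ_B(1→3) = n₃/n₁, so θ_B(1→3) = arctan(1.5799) = 57.67°.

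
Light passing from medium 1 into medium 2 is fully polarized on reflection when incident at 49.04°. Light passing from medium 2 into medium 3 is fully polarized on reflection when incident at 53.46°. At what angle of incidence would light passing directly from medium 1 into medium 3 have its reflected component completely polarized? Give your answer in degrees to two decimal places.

n₂/n₁ = tan 49.04° = 1.1520 and n₃/n₂ = tan 53.46° = 1.3495.
n₃/n₁ = 1.5546. Then tan θ_B(1→3) = n₃/n₁, so θ_B(1→3) = arctan(1.5546) = 57.25°.

θ_B ≈ 57.25°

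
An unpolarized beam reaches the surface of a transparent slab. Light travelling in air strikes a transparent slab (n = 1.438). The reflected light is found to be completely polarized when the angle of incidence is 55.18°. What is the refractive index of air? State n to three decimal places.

n ≈ 1.000

Brewster's law: tan θ_B = n₂/n₁ (light incident in air, refracted into a transparent slab).
n₁ = n₂ / tan θ_B = 1.438 / tan 55.18° = 1.000.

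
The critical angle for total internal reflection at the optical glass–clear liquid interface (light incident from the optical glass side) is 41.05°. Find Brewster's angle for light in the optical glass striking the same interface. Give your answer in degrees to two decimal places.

θ_B ≈ 33.29°

n₂/n₁ = sin θ_c = sin 41.05° = 0.6567.
tan θ_B equals the same ratio, so θ_B = arctan(0.6567) = 33.29°.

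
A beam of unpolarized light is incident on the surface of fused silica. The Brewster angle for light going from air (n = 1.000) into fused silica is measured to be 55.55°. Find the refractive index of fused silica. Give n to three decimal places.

Full polarization of the reflected beam means tan θ_B = n₂/n₁, where n₁ is the incident medium (air).
n₂ = n₁ tan θ_B = 1.000 × tan 55.55° = 1.458.

n ≈ 1.458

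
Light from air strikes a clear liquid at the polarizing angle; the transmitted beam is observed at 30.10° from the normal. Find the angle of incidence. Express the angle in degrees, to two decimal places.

θ_B ≈ 59.90°

Brewster's condition makes the reflected and refracted beams perpendicular: θ_B + θ_t = 90°.
θ_B = 90° − 30.10° = 59.90°.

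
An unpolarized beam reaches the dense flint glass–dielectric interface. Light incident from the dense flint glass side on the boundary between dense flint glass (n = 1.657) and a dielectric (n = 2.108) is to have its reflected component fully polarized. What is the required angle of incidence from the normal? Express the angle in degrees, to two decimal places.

θ_B ≈ 51.83°

Brewster's condition: tan θ_B = n₂/n₁ = 2.108/1.657 = 1.2722.
θ_B = arctan(1.2722) = 51.83°.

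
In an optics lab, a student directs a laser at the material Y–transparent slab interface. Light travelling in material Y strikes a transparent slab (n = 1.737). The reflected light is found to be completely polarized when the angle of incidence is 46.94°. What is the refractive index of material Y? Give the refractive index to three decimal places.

Full polarization of the reflected beam means tan θ_B = n₂/n₁, where n₁ is the incident medium (material Y).
n₁ = n₂ / tan θ_B = 1.737 / tan 46.94° = 1.623.

n ≈ 1.623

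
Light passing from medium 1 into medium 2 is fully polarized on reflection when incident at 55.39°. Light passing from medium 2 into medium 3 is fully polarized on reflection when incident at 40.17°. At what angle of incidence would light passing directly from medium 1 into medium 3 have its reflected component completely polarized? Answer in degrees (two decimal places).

θ_B ≈ 50.73°

tan θ_B(1→2) = n₂/n₁ = tan 55.39° = 1.4490.
tan θ_B(2→3) = n₃/n₂ = tan 40.17° = 0.8442.
Multiplying, n₃/n₁ = 1.4490 × 0.8442 = 1.2232, and θ_B(1→3) = arctan 1.2232 = 50.73°.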